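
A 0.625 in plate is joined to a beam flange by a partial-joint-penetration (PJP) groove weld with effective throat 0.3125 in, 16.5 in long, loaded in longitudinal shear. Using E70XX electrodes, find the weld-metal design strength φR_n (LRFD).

φR_n ≈ 162 kip

E70XX → F_EXX = 70 ksi.
Effective throat (given) t_e = 0.3125 in.
A_we = 0.3125 × 16.5 = 5.156 in².
F_nw = 0.6 F_EXX = 42 ksi.
φR_n = 0.75 × 42 × 5.156 = 162.4 kip.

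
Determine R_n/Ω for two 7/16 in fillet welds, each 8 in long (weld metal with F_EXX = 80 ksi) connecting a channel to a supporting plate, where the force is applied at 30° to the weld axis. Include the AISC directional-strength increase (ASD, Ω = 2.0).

t_e = 0.707 × 0.4375 = 0.3093 in; A_we = 0.3093 × 16 = 4.949 in².
Directional factor: 1.0 + 0.5 sin^1.5(30°) = 1.177.
F_nw = 0.6 × 80 × 1.177 = 56.49 ksi.
R_n/Ω = (56.49 × 4.949) / 2.0 = 139.8 kip.

R_n/Ω ≈ 140 kip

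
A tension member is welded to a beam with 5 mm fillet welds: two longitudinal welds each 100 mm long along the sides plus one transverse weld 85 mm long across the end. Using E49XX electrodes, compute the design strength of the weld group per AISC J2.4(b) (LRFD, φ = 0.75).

φR_n ≈ 232 kN

E49XX → F_EXX = 490 MPa.
t_e = 0.707 × 5 = 3.535 mm.
R_nwl = 0.6 × 490 × 3.535 × 200 × 10⁻³ = 207.9 kN (longitudinal, 2 welds).
R_nwt = 0.6 × 490 × 3.535 × 85 × 10⁻³ = 88.34 kN (transverse, base value).
(i) R_nwl + R_nwt = 296.2 kN; (ii) 0.85 R_nwl + 1.5 R_nwt = 309.2 kN.
R_n = max = 309.2 kN [governs: (ii)]; φR_n = 231.9 kN.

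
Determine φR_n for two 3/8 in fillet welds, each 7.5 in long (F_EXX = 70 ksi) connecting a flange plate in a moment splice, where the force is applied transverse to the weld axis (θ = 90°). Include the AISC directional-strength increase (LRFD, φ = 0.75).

φR_n ≈ 188 kip

t_e = 0.707 × 0.375 = 0.2651 in; A_we = 0.2651 × 15 = 3.977 in².
Directional factor: 1.0 + 0.5 sin^1.5(90°) = 1.5.
F_nw = 0.6 × 70 × 1.5 = 63 ksi.
φR_n = 0.75 × 63 × 3.977 = 187.9 kip.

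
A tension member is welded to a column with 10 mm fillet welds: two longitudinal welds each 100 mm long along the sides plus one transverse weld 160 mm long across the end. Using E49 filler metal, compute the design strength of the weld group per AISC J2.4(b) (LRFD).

E49XX → F_EXX = 490 MPa.
t_e = 0.707 × 10 = 7.07 mm.
R_nwl = 0.6 × 490 × 7.07 × 200 × 10⁻³ = 415.7 kN (longitudinal, 2 welds).
R_nwt = 0.6 × 490 × 7.07 × 160 × 10⁻³ = 332.6 kN (transverse, base value).
(i) R_nwl + R_nwt = 748.3 kN; (ii) 0.85 R_nwl + 1.5 R_nwt = 852.2 kN.
R_n = max = 852.2 kN [governs: (ii)]; φR_n = 639.2 kN.

φR_n ≈ 639 kN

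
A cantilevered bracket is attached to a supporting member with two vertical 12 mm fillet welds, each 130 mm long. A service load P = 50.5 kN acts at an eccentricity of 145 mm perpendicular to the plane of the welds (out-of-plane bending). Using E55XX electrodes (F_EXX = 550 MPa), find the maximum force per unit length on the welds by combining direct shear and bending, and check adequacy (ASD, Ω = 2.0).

L_w = 2 × 130 = 260 mm; section modulus (unit throat) S = 2 × L²/6 = 5633 mm².
Direct shear f_v = P/L_w = 50.5×10³/260 = 194.2 N/mm.
Moment M = P × e = 50.5×10³ × 145 = 7322500 N·mm; bending f_b = M/S = 1300 N/mm.
f_max = √(f_v² + f_b²) = √(194.2² + 1300²) = 1314 N/mm.
r_n/Ω = (1/2.0) × 0.6 × 550 × (0.707 × 12) = 1400 N/mm → adequate.

f_max ≈ 1310 N/mm; adequate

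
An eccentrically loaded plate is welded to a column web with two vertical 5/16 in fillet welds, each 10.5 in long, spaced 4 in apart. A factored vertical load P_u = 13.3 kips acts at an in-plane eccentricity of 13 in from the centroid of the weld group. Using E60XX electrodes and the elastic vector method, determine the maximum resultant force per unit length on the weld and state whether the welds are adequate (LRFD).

f_max ≈ 3.78 kip/in; adequate

E60XX → F_EXX = 60 ksi.
Total weld length L_w = 21 in. Treat welds as unit-width lines.
Polar moment about centroid: J = 2[d³/12 + d(b/2)²] = 2[10.5³/12 + 10.5×2²] = 276.9 in³.
Direct shear f_v = P/L_w = 13.3 / 21 = 0.6333 kip/in (vertical).
Torsion M = P·e = 13.3 × 13 = 172.9 kip·in.
Critical point at (x, y) = (2, 5.25) from centroid. f_tx = M·y/J = 3.278 kip/in; f_ty = M·x/J = 1.249 kip/in.
Resultant f_max = √[f_tx² + (f_v + f_ty)²] = √[3.278² + (0.6333 + 1.249)²] = 3.78 kip/in.
Capacity per unit length: φr_n = 0.75 × 0.6 × 60 × (0.707 × 0.3125) = 5.965 kip/in.
3.78 ≤ 5.965 → adequate.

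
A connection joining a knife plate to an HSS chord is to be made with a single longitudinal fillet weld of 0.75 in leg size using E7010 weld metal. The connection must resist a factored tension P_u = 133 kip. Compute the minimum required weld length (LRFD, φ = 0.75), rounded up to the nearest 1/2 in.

L = 8 in

E70XX → F_EXX = 70 ksi.
Throat t_e = 0.707 × 0.75 = 0.5302 in.
φr_n = 0.75 × 0.6 × 70 × 0.5302 = 16.7 kip/in.
L_req = P_u / φr_n = 133 / 16.7 = 7.963 in total.
Round up → use L = 8 in.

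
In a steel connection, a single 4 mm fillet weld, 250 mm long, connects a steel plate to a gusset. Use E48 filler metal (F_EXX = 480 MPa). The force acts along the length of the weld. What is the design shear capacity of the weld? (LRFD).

Effective throat t_e = 0.707 × 4 = 2.828 mm.
Total length L = 250 mm; A_we = 2.828 × 250 = 707 mm².
F_nw = 0.6 F_EXX = 0.6 × 480 = 288 MPa.
φR_n = 0.75 × 288 × 707 × 10⁻³ = 152.7 kN.

φR_n ≈ 153 kN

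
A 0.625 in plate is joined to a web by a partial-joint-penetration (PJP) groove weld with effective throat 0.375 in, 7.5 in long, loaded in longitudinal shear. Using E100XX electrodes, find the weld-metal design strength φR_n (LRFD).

φR_n ≈ 127 kips

E100XX → F_EXX = 100 ksi.
Effective throat (given) t_e = 0.375 in.
A_we = 0.375 × 7.5 = 2.812 in².
F_nw = 0.6 F_EXX = 60 ksi.
φR_n = 0.75 × 60 × 2.812 = 126.6 kips.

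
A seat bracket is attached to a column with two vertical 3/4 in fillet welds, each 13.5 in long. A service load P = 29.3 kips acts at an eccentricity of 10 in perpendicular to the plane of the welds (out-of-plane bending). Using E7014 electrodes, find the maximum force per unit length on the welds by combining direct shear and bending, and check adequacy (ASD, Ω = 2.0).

E70XX → F_EXX = 70 ksi.
L_w = 2 × 13.5 = 27 in; section modulus (unit throat) S = 2 × L²/6 = 60.75 in².
Direct shear f_v = P/L_w = 29.3/27 = 1.085 kip/in.
Moment M = P × e = 29.3 × 10 = 293 kip·in; bending f_b = M/S = 4.823 kip/in.
f_max = √(f_v² + f_b²) = √(1.085² + 4.823²) = 4.944 kip/in.
r_n/Ω = (1/2.0) × 0.6 × 70 × (0.707 × 0.75) = 11.14 kip/in → adequate.

f_max ≈ 4.94 kip/in; adequate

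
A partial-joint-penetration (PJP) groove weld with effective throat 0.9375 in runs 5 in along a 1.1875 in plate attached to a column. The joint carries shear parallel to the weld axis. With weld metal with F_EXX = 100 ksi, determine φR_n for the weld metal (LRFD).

φR_n ≈ 211 kips

Effective throat (given) t_e = 0.9375 in.
A_we = 0.9375 × 5 = 4.688 in².
F_nw = 0.6 F_EXX = 60 ksi.
φR_n = 0.75 × 60 × 4.688 = 210.9 kips.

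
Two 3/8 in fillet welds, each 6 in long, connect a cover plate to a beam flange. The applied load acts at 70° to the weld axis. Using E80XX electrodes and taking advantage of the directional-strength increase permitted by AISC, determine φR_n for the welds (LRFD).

E80XX → F_EXX = 80 ksi.
t_e = 0.707 × 0.375 = 0.2651 in; A_we = 0.2651 × 12 = 3.181 in².
Directional factor: 1.0 + 0.5 sin^1.5(70°) = 1.455.
F_nw = 0.6 × 80 × 1.455 = 69.86 ksi.
φR_n = 0.75 × 69.86 × 3.181 = 166.7 kips.

φR_n ≈ 167 kips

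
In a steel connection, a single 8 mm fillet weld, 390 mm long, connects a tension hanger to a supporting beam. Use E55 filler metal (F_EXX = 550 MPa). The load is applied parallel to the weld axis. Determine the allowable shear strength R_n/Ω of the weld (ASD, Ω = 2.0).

R_n/Ω ≈ 364 kN

Effective throat t_e = 0.707 × 8 = 5.656 mm.
Total length L = 390 mm; A_we = 5.656 × 390 = 2206 mm².
F_nw = 0.6 F_EXX = 0.6 × 550 = 330 MPa.
R_n = 330 × 2206 × 10⁻³ = 727.9 kN; R_n/Ω = 727.9/2.0 = 364 kN.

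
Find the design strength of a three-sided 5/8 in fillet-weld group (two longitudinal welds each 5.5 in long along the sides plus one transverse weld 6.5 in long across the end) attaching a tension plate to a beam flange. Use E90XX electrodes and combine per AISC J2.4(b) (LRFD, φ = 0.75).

E90XX → F_EXX = 90 ksi.
t_e = 0.707 × 0.625 = 0.4419 in.
R_nwl = 0.6 × 90 × 0.4419 × 11 = 262.5 kips (longitudinal, 2 welds).
R_nwt = 0.6 × 90 × 0.4419 × 6.5 = 155.1 kips (transverse, base value).
(i) R_nwl + R_nwt = 417.6 kips; (ii) 0.85 R_nwl + 1.5 R_nwt = 455.7 kips.
R_n = max = 455.7 kips [governs: (ii)]; φR_n = 341.8 kips.

φR_n ≈ 342 kips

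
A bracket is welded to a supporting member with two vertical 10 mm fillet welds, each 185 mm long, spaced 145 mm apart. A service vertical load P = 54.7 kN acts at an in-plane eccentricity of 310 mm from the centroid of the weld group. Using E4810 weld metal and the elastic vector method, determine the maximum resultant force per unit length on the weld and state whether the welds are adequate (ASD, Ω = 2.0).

E48XX → F_EXX = 480 MPa.
Total weld length L_w = 370 mm. Treat welds as unit-width lines.
Polar moment about centroid: J = 2[d³/12 + d(b/2)²] = 2[185³/12 + 185×72.5²] = 3000000 mm³.
Direct shear f_v = P/L_w = 54.7×10³ / 370 = 147.8 N/mm (vertical).
Torsion M = P·e = 54.7×10³ × 310 = 16957000 N·mm.
Critical point at (x, y) = (72.5, 92.5) from centroid. f_tx = M·y/J = 522.8 N/mm; f_ty = M·x/J = 409.8 N/mm.
Resultant f_max = √[f_tx² + (f_v + f_ty)²] = √[522.8² + (147.8 + 409.8)²] = 764.4 N/mm.
Capacity per unit length: r_n/Ω = (1/2.0) × 0.6 × 480 × (0.707 × 10) = 1018 N/mm.
764.4 ≤ 1018 → adequate.

f_max ≈ 764 N/mm; adequate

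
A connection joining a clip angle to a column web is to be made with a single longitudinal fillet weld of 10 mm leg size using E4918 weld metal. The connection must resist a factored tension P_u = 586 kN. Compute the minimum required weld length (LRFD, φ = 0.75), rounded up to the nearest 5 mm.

E49XX → F_EXX = 490 MPa.
Throat t_e = 0.707 × 10 = 7.07 mm.
φr_n = 0.75 × 0.6 × 490 × 7.07 × 10⁻³ = 1.559 kN/mm.
L_req = P_u / φr_n = 586 / 1.559 = 375.9 mm total.
Round up → use L = 380 mm.

L = 380 mm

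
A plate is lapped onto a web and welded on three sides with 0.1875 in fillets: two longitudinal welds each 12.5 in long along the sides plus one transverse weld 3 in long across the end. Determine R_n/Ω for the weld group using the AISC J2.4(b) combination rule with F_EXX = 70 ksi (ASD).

R_n/Ω ≈ 77.9 kips

t_e = 0.707 × 0.1875 = 0.1326 in.
R_nwl = 0.6 × 70 × 0.1326 × 25 = 139.2 kips (longitudinal, 2 welds).
R_nwt = 0.6 × 70 × 0.1326 × 3 = 16.7 kips (transverse, base value).
(i) R_nwl + R_nwt = 155.9 kips; (ii) 0.85 R_nwl + 1.5 R_nwt = 143.4 kips.
R_n = max = 155.9 kips [governs: (i)]; R_n/Ω = 77.95 kips.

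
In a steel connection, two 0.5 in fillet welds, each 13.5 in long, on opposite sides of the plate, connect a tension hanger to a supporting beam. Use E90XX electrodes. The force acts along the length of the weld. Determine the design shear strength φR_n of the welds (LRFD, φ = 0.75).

φR_n ≈ 387 kips

E90XX → F_EXX = 90 ksi.
Effective throat t_e = 0.707 × 0.5 = 0.3535 in.
Total length L = 27 in; A_we = 0.3535 × 27 = 9.544 in².
F_nw = 0.6 F_EXX = 0.6 × 90 = 54 ksi.
φR_n = 0.75 × 54 × 9.544 = 386.6 kips.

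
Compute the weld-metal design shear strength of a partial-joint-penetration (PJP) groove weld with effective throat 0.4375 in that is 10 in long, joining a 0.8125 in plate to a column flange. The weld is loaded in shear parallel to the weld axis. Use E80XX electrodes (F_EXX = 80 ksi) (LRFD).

Effective throat (given) t_e = 0.4375 in.
A_we = 0.4375 × 10 = 4.375 in².
F_nw = 0.6 F_EXX = 48 ksi.
φR_n = 0.75 × 48 × 4.375 = 157.5 kips.

φR_n ≈ 158 kips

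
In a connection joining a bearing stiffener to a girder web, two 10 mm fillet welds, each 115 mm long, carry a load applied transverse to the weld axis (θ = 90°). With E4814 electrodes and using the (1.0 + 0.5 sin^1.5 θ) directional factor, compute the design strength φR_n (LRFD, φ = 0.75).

E48XX → F_EXX = 480 MPa.
t_e = 0.707 × 10 = 7.07 mm; A_we = 7.07 × 230 = 1626 mm².
Directional factor: 1.0 + 0.5 sin^1.5(90°) = 1.5.
F_nw = 0.6 × 480 × 1.5 = 432 MPa.
φR_n = 0.75 × 432 × 1626 × 10⁻³ = 526.9 kN.

φR_n ≈ 527 kN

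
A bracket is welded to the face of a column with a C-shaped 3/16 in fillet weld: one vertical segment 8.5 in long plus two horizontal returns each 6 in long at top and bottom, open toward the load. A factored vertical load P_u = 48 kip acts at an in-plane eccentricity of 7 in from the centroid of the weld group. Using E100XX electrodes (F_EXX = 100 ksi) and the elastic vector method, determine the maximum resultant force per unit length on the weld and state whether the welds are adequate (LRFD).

f_max ≈ 7.62 kip/in; NOT adequate

Total weld length L_w = 20.5 in. Treat welds as unit-width lines.
Centroid: x̄ = 2×6×3 / 20.5 = 1.756 in from the vertical weld.
Polar moment about centroid: J = I_x + I_y = [8.5³/12 + 2×6×4.25²] + [8.5×1.756² + 2(6³/12 + 6×1.244²)] = 348.7 in³.
Direct shear f_v = P/L_w = 48 / 20.5 = 2.341 kip/in (vertical).
Torsion M = P·e = 48 × 7 = 336 kip·in.
Critical point at (x, y) = (4.244, 4.25) from centroid. f_tx = M·y/J = 4.095 kip/in; f_ty = M·x/J = 4.089 kip/in.
Resultant f_max = √[f_tx² + (f_v + f_ty)²] = √[4.095² + (2.341 + 4.089)²] = 7.624 kip/in.
Capacity per unit length: φr_n = 0.75 × 0.6 × 100 × (0.707 × 0.1875) = 5.965 kip/in.
7.624 > 5.965 → NOT adequate.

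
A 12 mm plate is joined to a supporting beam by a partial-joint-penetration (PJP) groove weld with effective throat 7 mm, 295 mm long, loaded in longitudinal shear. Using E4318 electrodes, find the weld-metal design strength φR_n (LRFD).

E43XX → F_EXX = 430 MPa.
Effective throat (given) t_e = 7 mm.
A_we = 7 × 295 = 2065 mm².
F_nw = 0.6 F_EXX = 258 MPa.
φR_n = 0.75 × 258 × 2065 × 10⁻³ = 399.6 kN.

φR_n ≈ 400 kN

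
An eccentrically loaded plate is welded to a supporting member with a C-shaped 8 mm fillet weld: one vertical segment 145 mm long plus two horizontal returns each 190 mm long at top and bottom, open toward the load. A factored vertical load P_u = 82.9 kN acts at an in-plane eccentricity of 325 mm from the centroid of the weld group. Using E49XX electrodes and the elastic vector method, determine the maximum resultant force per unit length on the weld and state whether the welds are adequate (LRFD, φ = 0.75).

E49XX → F_EXX = 490 MPa.
Total weld length L_w = 525 mm. Treat welds as unit-width lines.
Centroid: x̄ = 2×190×95 / 525 = 68.76 mm from the vertical weld.
Polar moment about centroid: J = I_x + I_y = [145³/12 + 2×190×72.5²] + [145×68.76² + 2(190³/12 + 190×26.24²)] = 4342000 mm³.
Direct shear f_v = P/L_w = 82.9×10³ / 525 = 157.9 N/mm (vertical).
Torsion M = P·e = 82.9×10³ × 325 = 26942000 N·mm.
Critical point at (x, y) = (121.2, 72.5) from centroid. f_tx = M·y/J = 449.9 N/mm; f_ty = M·x/J = 752.3 N/mm.
Resultant f_max = √[f_tx² + (f_v + f_ty)²] = √[449.9² + (157.9 + 752.3)²] = 1015 N/mm.
Capacity per unit length: φr_n = 0.75 × 0.6 × 490 × (0.707 × 8) = 1247 N/mm.
1015 ≤ 1247 → adequate.

f_max ≈ 1020 N/mm; adequate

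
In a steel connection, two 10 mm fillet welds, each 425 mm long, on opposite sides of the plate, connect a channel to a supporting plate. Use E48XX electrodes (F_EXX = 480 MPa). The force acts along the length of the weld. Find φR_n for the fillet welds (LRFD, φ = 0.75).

φR_n ≈ 1300 kN

Effective throat t_e = 0.707 × 10 = 7.07 mm.
Total length L = 850 mm; A_we = 7.07 × 850 = 6009 mm².
F_nw = 0.6 F_EXX = 0.6 × 480 = 288 MPa.
φR_n = 0.75 × 288 × 6009 × 10⁻³ = 1298 kN.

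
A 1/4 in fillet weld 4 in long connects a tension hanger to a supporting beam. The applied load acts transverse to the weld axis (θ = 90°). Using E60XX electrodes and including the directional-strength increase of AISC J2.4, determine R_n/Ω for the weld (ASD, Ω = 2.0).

R_n/Ω ≈ 19.1 kip

E60XX → F_EXX = 60 ksi.
t_e = 0.707 × 0.25 = 0.1767 in; A_we = 0.1767 × 4 = 0.707 in².
Directional factor: 1.0 + 0.5 sin^1.5(90°) = 1.5.
F_nw = 0.6 × 60 × 1.5 = 54 ksi.
R_n/Ω = (54 × 0.707) / 2.0 = 19.09 kip.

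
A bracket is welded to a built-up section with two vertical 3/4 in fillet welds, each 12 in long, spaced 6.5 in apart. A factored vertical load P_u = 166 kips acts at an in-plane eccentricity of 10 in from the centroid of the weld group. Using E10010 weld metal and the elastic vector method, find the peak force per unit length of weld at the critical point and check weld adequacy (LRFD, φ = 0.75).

E100XX → F_EXX = 100 ksi.
Total weld length L_w = 24 in. Treat welds as unit-width lines.
Polar moment about centroid: J = 2[d³/12 + d(b/2)²] = 2[12³/12 + 12×3.25²] = 541.5 in³.
Direct shear f_v = P/L_w = 166 / 24 = 6.917 kip/in (vertical).
Torsion M = P·e = 166 × 10 = 1660 kip·in.
Critical point at (x, y) = (3.25, 6) from centroid. f_tx = M·y/J = 18.39 kip/in; f_ty = M·x/J = 9.963 kip/in.
Resultant f_max = √[f_tx² + (f_v + f_ty)²] = √[18.39² + (6.917 + 9.963)²] = 24.96 kip/in.
Capacity per unit length: φr_n = 0.75 × 0.6 × 100 × (0.707 × 0.75) = 23.86 kip/in.
24.96 > 23.86 → NOT adequate.

f_max ≈ 25 kip/in; NOT adequate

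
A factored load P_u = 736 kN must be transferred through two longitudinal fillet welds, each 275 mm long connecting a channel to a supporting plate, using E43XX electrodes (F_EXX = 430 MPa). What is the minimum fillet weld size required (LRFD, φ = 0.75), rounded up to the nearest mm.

Total weld length L = 550 mm.
Required throat t_e = P_u / (φ × 0.6 F_EXX × L) = 736 / (0.75 × 0.6 × 430 × 550 × 10⁻³) = 6.916 mm.
Required leg w = t_e / 0.707 = 9.782 mm → use 10 mm.

w = 10 mm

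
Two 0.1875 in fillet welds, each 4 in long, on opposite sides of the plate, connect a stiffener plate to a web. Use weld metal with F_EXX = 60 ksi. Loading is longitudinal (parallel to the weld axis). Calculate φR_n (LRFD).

Effective throat t_e = 0.707 × 0.1875 = 0.1326 in.
Total length L = 8 in; A_we = 0.1326 × 8 = 1.06 in².
F_nw = 0.6 F_EXX = 0.6 × 60 = 36 ksi.
φR_n = 0.75 × 36 × 1.06 = 28.63 kip.

φR_n ≈ 28.6 kip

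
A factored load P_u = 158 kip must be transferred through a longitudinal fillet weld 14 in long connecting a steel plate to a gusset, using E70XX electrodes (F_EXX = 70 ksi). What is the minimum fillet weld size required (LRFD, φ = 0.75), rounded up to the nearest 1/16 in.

w = 9/16 in

Total weld length L = 14 in.
Required throat t_e = P_u / (φ × 0.6 F_EXX × L) = 158 / (0.75 × 0.6 × 70 × 14) = 0.3583 in.
Required leg w = t_e / 0.707 = 0.5068 in → use 9/16 in.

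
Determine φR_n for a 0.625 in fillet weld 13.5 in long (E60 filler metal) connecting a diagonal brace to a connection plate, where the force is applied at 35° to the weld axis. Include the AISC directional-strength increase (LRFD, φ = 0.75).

E60XX → F_EXX = 60 ksi.
t_e = 0.707 × 0.625 = 0.4419 in; A_we = 0.4419 × 13.5 = 5.965 in².
Directional factor: 1.0 + 0.5 sin^1.5(35°) = 1.217.
F_nw = 0.6 × 60 × 1.217 = 43.82 ksi.
φR_n = 0.75 × 43.82 × 5.965 = 196 kip.

φR_n ≈ 196 kip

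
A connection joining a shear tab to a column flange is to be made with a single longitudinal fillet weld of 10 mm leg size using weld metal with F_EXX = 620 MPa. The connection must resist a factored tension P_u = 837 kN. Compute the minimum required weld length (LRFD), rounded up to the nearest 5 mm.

Throat t_e = 0.707 × 10 = 7.07 mm.
φr_n = 0.75 × 0.6 × 620 × 7.07 × 10⁻³ = 1.973 kN/mm.
L_req = P_u / φr_n = 837 / 1.973 = 424.3 mm total.
Round up → use L = 425 mm.

L = 425 mm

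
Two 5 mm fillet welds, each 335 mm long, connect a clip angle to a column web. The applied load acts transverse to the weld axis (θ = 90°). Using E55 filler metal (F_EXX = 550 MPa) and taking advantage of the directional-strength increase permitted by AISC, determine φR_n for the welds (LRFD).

t_e = 0.707 × 5 = 3.535 mm; A_we = 3.535 × 670 = 2368 mm².
Directional factor: 1.0 + 0.5 sin^1.5(90°) = 1.5.
F_nw = 0.6 × 550 × 1.5 = 495 MPa.
φR_n = 0.75 × 495 × 2368 × 10⁻³ = 879.3 kN.

φR_n ≈ 879 kN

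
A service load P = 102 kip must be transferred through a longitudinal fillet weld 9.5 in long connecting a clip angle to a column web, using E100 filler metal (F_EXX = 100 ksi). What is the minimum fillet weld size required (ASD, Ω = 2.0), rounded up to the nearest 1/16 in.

Total weld length L = 9.5 in.
Required throat t_e = P × Ω / (0.6 F_EXX × L) = 102 × 2.0 / (0.6 × 100 × 9.5) = 0.3579 in.
Required leg w = t_e / 0.707 = 0.5062 in → use 9/16 in.

w = 9/16 in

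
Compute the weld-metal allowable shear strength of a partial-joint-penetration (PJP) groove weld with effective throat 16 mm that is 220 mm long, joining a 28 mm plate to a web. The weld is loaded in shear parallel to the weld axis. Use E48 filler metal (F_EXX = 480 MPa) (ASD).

R_n/Ω ≈ 507 kN

Effective throat (given) t_e = 16 mm.
A_we = 16 × 220 = 3520 mm².
F_nw = 0.6 F_EXX = 288 MPa.
R_n/Ω = (288 × 3520) / 2.0 × 10⁻³ = 506.9 kN.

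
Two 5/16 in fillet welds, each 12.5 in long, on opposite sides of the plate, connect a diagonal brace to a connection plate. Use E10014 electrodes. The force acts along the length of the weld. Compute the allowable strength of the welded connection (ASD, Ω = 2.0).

E100XX → F_EXX = 100 ksi.
Effective throat t_e = 0.707 × 0.3125 = 0.2209 in.
Total length L = 25 in; A_we = 0.2209 × 25 = 5.523 in².
F_nw = 0.6 F_EXX = 0.6 × 100 = 60 ksi.
R_n = 60 × 5.523 = 331.4 kip; R_n/Ω = 331.4/2.0 = 165.7 kip.

R_n/Ω ≈ 166 kip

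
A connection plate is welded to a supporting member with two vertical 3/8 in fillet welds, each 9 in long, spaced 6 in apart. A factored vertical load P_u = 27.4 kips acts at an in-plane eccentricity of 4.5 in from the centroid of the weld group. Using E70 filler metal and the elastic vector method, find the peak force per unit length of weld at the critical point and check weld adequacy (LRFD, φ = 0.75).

E70XX → F_EXX = 70 ksi.
Total weld length L_w = 18 in. Treat welds as unit-width lines.
Polar moment about centroid: J = 2[d³/12 + d(b/2)²] = 2[9³/12 + 9×3²] = 283.5 in³.
Direct shear f_v = P/L_w = 27.4 / 18 = 1.522 kip/in (vertical).
Torsion M = P·e = 27.4 × 4.5 = 123.3 kip·in.
Critical point at (x, y) = (3, 4.5) from centroid. f_tx = M·y/J = 1.957 kip/in; f_ty = M·x/J = 1.305 kip/in.
Resultant f_max = √[f_tx² + (f_v + f_ty)²] = √[1.957² + (1.522 + 1.305)²] = 3.438 kip/in.
Capacity per unit length: φr_n = 0.75 × 0.6 × 70 × (0.707 × 0.375) = 8.351 kip/in.
3.438 ≤ 8.351 → adequate.

f_max ≈ 3.44 kip/in; adequate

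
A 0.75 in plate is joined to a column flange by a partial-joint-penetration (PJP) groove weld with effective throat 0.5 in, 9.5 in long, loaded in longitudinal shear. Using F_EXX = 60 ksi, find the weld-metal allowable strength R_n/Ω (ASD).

Effective throat (given) t_e = 0.5 in.
A_we = 0.5 × 9.5 = 4.75 in².
F_nw = 0.6 F_EXX = 36 ksi.
R_n/Ω = (36 × 4.75) / 2.0 = 85.5 kip.

R_n/Ω ≈ 85.5 kip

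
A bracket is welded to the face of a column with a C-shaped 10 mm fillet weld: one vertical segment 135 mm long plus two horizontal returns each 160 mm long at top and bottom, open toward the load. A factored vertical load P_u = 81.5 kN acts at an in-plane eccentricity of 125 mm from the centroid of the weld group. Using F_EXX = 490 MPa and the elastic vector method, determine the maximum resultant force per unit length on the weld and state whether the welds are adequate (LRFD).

f_max ≈ 585 N/mm; adequate

Total weld length L_w = 455 mm. Treat welds as unit-width lines.
Centroid: x̄ = 2×160×80 / 455 = 56.26 mm from the vertical weld.
Polar moment about centroid: J = I_x + I_y = [135³/12 + 2×160×67.5²] + [135×56.26² + 2(160³/12 + 160×23.74²)] = 2953000 mm³.
Direct shear f_v = P/L_w = 81.5×10³ / 455 = 179.1 N/mm (vertical).
Torsion M = P·e = 81.5×10³ × 125 = 10188000 N·mm.
Critical point at (x, y) = (103.7, 67.5) from centroid. f_tx = M·y/J = 232.8 N/mm; f_ty = M·x/J = 357.8 N/mm.
Resultant f_max = √[f_tx² + (f_v + f_ty)²] = √[232.8² + (179.1 + 357.8)²] = 585.3 N/mm.
Capacity per unit length: φr_n = 0.75 × 0.6 × 490 × (0.707 × 10) = 1559 N/mm.
585.3 ≤ 1559 → adequate.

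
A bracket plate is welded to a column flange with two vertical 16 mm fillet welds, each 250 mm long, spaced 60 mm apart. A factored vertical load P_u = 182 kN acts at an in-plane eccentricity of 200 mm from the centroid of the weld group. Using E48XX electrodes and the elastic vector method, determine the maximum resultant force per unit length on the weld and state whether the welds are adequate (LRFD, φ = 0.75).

E48XX → F_EXX = 480 MPa.
Total weld length L_w = 500 mm. Treat welds as unit-width lines.
Polar moment about centroid: J = 2[d³/12 + d(b/2)²] = 2[250³/12 + 250×30²] = 3054000 mm³.
Direct shear f_v = P/L_w = 182×10³ / 500 = 364 N/mm (vertical).
Torsion M = P·e = 182×10³ × 200 = 36400000 N·mm.
Critical point at (x, y) = (30, 125) from centroid. f_tx = M·y/J = 1490 N/mm; f_ty = M·x/J = 357.5 N/mm.
Resultant f_max = √[f_tx² + (f_v + f_ty)²] = √[1490² + (364 + 357.5)²] = 1655 N/mm.
Capacity per unit length: φr_n = 0.75 × 0.6 × 480 × (0.707 × 16) = 2443 N/mm.
1655 ≤ 2443 → adequate.

f_max ≈ 1660 N/mm; adequate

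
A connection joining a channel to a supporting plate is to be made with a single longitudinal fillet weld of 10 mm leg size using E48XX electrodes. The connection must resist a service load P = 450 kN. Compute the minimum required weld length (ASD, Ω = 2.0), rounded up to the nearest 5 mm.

L = 445 mm

E48XX → F_EXX = 480 MPa.
Throat t_e = 0.707 × 10 = 7.07 mm.
r_n/Ω = (0.6 × 480 × 7.07) / 2.0 = 1018 N/mm = 1.018 kN/mm.
L_req = P / (r_n/Ω) = 450 / 1.018 = 442 mm total.
Round up → use L = 445 mm.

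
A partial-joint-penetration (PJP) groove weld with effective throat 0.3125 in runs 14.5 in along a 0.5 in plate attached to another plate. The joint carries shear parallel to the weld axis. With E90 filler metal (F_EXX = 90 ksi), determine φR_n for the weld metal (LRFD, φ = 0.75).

φR_n ≈ 184 kip

Effective throat (given) t_e = 0.3125 in.
A_we = 0.3125 × 14.5 = 4.531 in².
F_nw = 0.6 F_EXX = 54 ksi.
φR_n = 0.75 × 54 × 4.531 = 183.5 kip.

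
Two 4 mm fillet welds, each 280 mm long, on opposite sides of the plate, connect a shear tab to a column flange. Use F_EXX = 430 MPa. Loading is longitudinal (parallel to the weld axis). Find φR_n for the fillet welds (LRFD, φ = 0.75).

Effective throat t_e = 0.707 × 4 = 2.828 mm.
Total length L = 560 mm; A_we = 2.828 × 560 = 1584 mm².
F_nw = 0.6 F_EXX = 0.6 × 430 = 258 MPa.
φR_n = 0.75 × 258 × 1584 × 10⁻³ = 306.4 kN.

φR_n ≈ 306 kN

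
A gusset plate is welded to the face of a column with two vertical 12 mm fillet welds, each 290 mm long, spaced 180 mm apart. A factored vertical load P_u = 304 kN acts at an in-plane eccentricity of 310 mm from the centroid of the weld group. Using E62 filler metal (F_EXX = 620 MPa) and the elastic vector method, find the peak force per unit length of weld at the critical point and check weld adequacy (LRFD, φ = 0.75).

Total weld length L_w = 580 mm. Treat welds as unit-width lines.
Polar moment about centroid: J = 2[d³/12 + d(b/2)²] = 2[290³/12 + 290×90²] = 8763000 mm³.
Direct shear f_v = P/L_w = 304×10³ / 580 = 524.1 N/mm (vertical).
Torsion M = P·e = 304×10³ × 310 = 94240000 N·mm.
Critical point at (x, y) = (90, 145) from centroid. f_tx = M·y/J = 1559 N/mm; f_ty = M·x/J = 967.9 N/mm.
Resultant f_max = √[f_tx² + (f_v + f_ty)²] = √[1559² + (524.1 + 967.9)²] = 2158 N/mm.
Capacity per unit length: φr_n = 0.75 × 0.6 × 620 × (0.707 × 12) = 2367 N/mm.
2158 ≤ 2367 → adequate.

f_max ≈ 2160 N/mm; adequate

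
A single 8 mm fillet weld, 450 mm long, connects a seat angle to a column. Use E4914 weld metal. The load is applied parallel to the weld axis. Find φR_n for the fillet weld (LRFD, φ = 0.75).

E49XX → F_EXX = 490 MPa.
Effective throat t_e = 0.707 × 8 = 5.656 mm.
Total length L = 450 mm; A_we = 5.656 × 450 = 2545 mm².
F_nw = 0.6 F_EXX = 0.6 × 490 = 294 MPa.
φR_n = 0.75 × 294 × 2545 × 10⁻³ = 561.2 kN.

φR_n ≈ 561 kN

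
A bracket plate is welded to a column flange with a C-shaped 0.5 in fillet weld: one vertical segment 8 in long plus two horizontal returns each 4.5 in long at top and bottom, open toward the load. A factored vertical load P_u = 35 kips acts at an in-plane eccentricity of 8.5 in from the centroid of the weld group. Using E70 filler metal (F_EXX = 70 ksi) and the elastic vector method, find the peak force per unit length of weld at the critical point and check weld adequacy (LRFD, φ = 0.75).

Total weld length L_w = 17 in. Treat welds as unit-width lines.
Centroid: x̄ = 2×4.5×2.25 / 17 = 1.191 in from the vertical weld.
Polar moment about centroid: J = I_x + I_y = [8³/12 + 2×4.5×4²] + [8×1.191² + 2(4.5³/12 + 4.5×1.059²)] = 223.3 in³.
Direct shear f_v = P/L_w = 35 / 17 = 2.059 kip/in (vertical).
Torsion M = P·e = 35 × 8.5 = 297.5 kip·in.
Critical point at (x, y) = (3.309, 4) from centroid. f_tx = M·y/J = 5.329 kip/in; f_ty = M·x/J = 4.408 kip/in.
Resultant f_max = √[f_tx² + (f_v + f_ty)²] = √[5.329² + (2.059 + 4.408)²] = 8.38 kip/in.
Capacity per unit length: φr_n = 0.75 × 0.6 × 70 × (0.707 × 0.5) = 11.14 kip/in.
8.38 ≤ 11.14 → adequate.

f_max ≈ 8.38 kip/in; adequate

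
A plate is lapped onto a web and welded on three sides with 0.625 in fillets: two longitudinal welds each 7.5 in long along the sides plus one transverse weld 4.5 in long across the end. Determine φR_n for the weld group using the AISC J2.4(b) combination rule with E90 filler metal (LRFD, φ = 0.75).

φR_n ≈ 349 kip

E90XX → F_EXX = 90 ksi.
t_e = 0.707 × 0.625 = 0.4419 in.
R_nwl = 0.6 × 90 × 0.4419 × 15 = 357.9 kip (longitudinal, 2 welds).
R_nwt = 0.6 × 90 × 0.4419 × 4.5 = 107.4 kip (transverse, base value).
(i) R_nwl + R_nwt = 465.3 kip; (ii) 0.85 R_nwl + 1.5 R_nwt = 465.3 kip.
R_n = max = 465.3 kip [governs: (ii)]; φR_n = 349 kip.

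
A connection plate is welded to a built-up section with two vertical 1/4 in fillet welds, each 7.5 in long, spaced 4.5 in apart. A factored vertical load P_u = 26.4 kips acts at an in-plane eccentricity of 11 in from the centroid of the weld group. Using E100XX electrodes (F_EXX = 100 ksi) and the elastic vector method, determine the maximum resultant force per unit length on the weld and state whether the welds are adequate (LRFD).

Total weld length L_w = 15 in. Treat welds as unit-width lines.
Polar moment about centroid: J = 2[d³/12 + d(b/2)²] = 2[7.5³/12 + 7.5×2.25²] = 146.2 in³.
Direct shear f_v = P/L_w = 26.4 / 15 = 1.76 kip/in (vertical).
Torsion M = P·e = 26.4 × 11 = 290.4 kip·in.
Critical point at (x, y) = (2.25, 3.75) from centroid. f_tx = M·y/J = 7.446 kip/in; f_ty = M·x/J = 4.468 kip/in.
Resultant f_max = √[f_tx² + (f_v + f_ty)²] = √[7.446² + (1.76 + 4.468)²] = 9.707 kip/in.
Capacity per unit length: φr_n = 0.75 × 0.6 × 100 × (0.707 × 0.25) = 7.954 kip/in.
9.707 > 7.954 → NOT adequate.

f_max ≈ 9.71 kip/in; NOT adequate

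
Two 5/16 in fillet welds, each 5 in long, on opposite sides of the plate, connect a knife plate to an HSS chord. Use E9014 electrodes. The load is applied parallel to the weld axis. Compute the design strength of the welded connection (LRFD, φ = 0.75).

E90XX → F_EXX = 90 ksi.
Effective throat t_e = 0.707 × 0.3125 = 0.2209 in.
Total length L = 10 in; A_we = 0.2209 × 10 = 2.209 in².
F_nw = 0.6 F_EXX = 0.6 × 90 = 54 ksi.
φR_n = 0.75 × 54 × 2.209 = 89.48 kips.

φR_n ≈ 89.5 kips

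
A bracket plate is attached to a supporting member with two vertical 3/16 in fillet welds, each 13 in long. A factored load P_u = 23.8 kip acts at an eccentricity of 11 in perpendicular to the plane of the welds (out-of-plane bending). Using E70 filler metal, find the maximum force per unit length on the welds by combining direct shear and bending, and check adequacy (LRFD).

f_max ≈ 4.74 kip/in; NOT adequate

E70XX → F_EXX = 70 ksi.
L_w = 2 × 13 = 26 in; section modulus (unit throat) S = 2 × L²/6 = 56.33 in².
Direct shear f_v = P/L_w = 23.8/26 = 0.9154 kip/in.
Moment M = P × e = 23.8 × 11 = 261.8 kip·in; bending f_b = M/S = 4.647 kip/in.
f_max = √(f_v² + f_b²) = √(0.9154² + 4.647²) = 4.737 kip/in.
φr_n = 0.75 × 0.6 × 70 × (0.707 × 0.1875) = 4.176 kip/in → NOT adequate.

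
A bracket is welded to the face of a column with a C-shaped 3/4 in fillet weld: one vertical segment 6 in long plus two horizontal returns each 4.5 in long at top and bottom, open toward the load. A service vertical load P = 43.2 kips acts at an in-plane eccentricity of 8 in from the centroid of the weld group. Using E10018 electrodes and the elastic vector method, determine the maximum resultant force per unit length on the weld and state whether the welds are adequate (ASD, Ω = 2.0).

f_max ≈ 13.6 kip/in; adequate

E100XX → F_EXX = 100 ksi.
Total weld length L_w = 15 in. Treat welds as unit-width lines.
Centroid: x̄ = 2×4.5×2.25 / 15 = 1.35 in from the vertical weld.
Polar moment about centroid: J = I_x + I_y = [6³/12 + 2×4.5×3²] + [6×1.35² + 2(4.5³/12 + 4.5×0.9²)] = 132.4 in³.
Direct shear f_v = P/L_w = 43.2 / 15 = 2.88 kip/in (vertical).
Torsion M = P·e = 43.2 × 8 = 345.6 kip·in.
Critical point at (x, y) = (3.15, 3) from centroid. f_tx = M·y/J = 7.83 kip/in; f_ty = M·x/J = 8.222 kip/in.
Resultant f_max = √[f_tx² + (f_v + f_ty)²] = √[7.83² + (2.88 + 8.222)²] = 13.59 kip/in.
Capacity per unit length: r_n/Ω = (1/2.0) × 0.6 × 100 × (0.707 × 0.75) = 15.91 kip/in.
13.59 ≤ 15.91 → adequate.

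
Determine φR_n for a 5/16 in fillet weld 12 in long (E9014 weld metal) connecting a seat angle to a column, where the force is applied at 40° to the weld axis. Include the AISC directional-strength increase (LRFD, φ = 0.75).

E90XX → F_EXX = 90 ksi.
t_e = 0.707 × 0.3125 = 0.2209 in; A_we = 0.2209 × 12 = 2.651 in².
Directional factor: 1.0 + 0.5 sin^1.5(40°) = 1.258.
F_nw = 0.6 × 90 × 1.258 = 67.91 ksi.
φR_n = 0.75 × 67.91 × 2.651 = 135 kips.

φR_n ≈ 135 kips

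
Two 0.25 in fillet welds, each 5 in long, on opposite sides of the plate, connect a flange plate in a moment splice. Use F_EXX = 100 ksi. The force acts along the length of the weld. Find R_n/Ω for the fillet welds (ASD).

R_n/Ω ≈ 53 kip

Effective throat t_e = 0.707 × 0.25 = 0.1767 in.
Total length L = 10 in; A_we = 0.1767 × 10 = 1.767 in².
F_nw = 0.6 F_EXX = 0.6 × 100 = 60 ksi.
R_n = 60 × 1.767 = 106 kip; R_n/Ω = 106/2.0 = 53.02 kip.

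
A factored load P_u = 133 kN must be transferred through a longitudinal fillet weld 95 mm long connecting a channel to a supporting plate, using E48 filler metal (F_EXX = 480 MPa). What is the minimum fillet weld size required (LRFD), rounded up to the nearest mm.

w = 10 mm

Total weld length L = 95 mm.
Required throat t_e = P_u / (φ × 0.6 F_EXX × L) = 133 / (0.75 × 0.6 × 480 × 95 × 10⁻³) = 6.481 mm.
Required leg w = t_e / 0.707 = 9.168 mm → use 10 mm.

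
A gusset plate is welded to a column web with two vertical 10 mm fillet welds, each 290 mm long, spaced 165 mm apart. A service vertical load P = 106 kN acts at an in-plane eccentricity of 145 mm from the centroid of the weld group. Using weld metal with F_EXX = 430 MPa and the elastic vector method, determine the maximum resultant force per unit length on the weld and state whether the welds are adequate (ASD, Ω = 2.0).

f_max ≈ 440 N/mm; adequate

Total weld length L_w = 580 mm. Treat welds as unit-width lines.
Polar moment about centroid: J = 2[d³/12 + d(b/2)²] = 2[290³/12 + 290×82.5²] = 8012000 mm³.
Direct shear f_v = P/L_w = 106×10³ / 580 = 182.8 N/mm (vertical).
Torsion M = P·e = 106×10³ × 145 = 15370000 N·mm.
Critical point at (x, y) = (82.5, 145) from centroid. f_tx = M·y/J = 278.1 N/mm; f_ty = M·x/J = 158.3 N/mm.
Resultant f_max = √[f_tx² + (f_v + f_ty)²] = √[278.1² + (182.8 + 158.3)²] = 440.1 N/mm.
Capacity per unit length: r_n/Ω = (1/2.0) × 0.6 × 430 × (0.707 × 10) = 912 N/mm.
440.1 ≤ 912 → adequate.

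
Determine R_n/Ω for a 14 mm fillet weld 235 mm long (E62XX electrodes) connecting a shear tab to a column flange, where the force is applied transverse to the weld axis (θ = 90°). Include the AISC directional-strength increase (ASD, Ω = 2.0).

E62XX → F_EXX = 620 MPa.
t_e = 0.707 × 14 = 9.898 mm; A_we = 9.898 × 235 = 2326 mm².
Directional factor: 1.0 + 0.5 sin^1.5(90°) = 1.5.
F_nw = 0.6 × 620 × 1.5 = 558 MPa.
R_n/Ω = (558 × 2326) / 2.0 × 10⁻³ = 649 kN.

R_n/Ω ≈ 649 kN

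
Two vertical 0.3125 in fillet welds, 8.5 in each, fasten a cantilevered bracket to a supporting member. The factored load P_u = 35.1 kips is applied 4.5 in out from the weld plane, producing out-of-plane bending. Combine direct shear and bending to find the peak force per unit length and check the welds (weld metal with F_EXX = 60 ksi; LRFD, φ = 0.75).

L_w = 2 × 8.5 = 17 in; section modulus (unit throat) S = 2 × L²/6 = 24.08 in².
Direct shear f_v = P/L_w = 35.1/17 = 2.065 kip/in.
Moment M = P × e = 35.1 × 4.5 = 157.95 kip·in; bending f_b = M/S = 6.558 kip/in.
f_max = √(f_v² + f_b²) = √(2.065² + 6.558²) = 6.876 kip/in.
φr_n = 0.75 × 0.6 × 60 × (0.707 × 0.3125) = 5.965 kip/in → NOT adequate.

f_max ≈ 6.88 kip/in; NOT adequate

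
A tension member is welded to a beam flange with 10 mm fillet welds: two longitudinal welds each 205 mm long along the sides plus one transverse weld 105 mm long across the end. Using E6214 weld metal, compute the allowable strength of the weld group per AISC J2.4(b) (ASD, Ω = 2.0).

E62XX → F_EXX = 620 MPa.
t_e = 0.707 × 10 = 7.07 mm.
R_nwl = 0.6 × 620 × 7.07 × 410 × 10⁻³ = 1078 kN (longitudinal, 2 welds).
R_nwt = 0.6 × 620 × 7.07 × 105 × 10⁻³ = 276.2 kN (transverse, base value).
(i) R_nwl + R_nwt = 1354 kN; (ii) 0.85 R_nwl + 1.5 R_nwt = 1331 kN.
R_n = max = 1354 kN [governs: (i)]; R_n/Ω = 677.2 kN.

R_n/Ω ≈ 677 kN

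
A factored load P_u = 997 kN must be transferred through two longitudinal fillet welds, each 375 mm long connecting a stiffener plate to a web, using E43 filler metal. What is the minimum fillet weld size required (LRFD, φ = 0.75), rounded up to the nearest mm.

w = 10 mm

E43XX → F_EXX = 430 MPa.
Total weld length L = 750 mm.
Required throat t_e = P_u / (φ × 0.6 F_EXX × L) = 997 / (0.75 × 0.6 × 430 × 750 × 10⁻³) = 6.87 mm.
Required leg w = t_e / 0.707 = 9.717 mm → use 10 mm.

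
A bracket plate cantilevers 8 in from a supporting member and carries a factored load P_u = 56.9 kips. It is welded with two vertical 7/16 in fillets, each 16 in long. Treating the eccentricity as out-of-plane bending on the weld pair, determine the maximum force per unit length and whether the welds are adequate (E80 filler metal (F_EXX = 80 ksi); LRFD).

L_w = 2 × 16 = 32 in; section modulus (unit throat) S = 2 × L²/6 = 85.33 in².
Direct shear f_v = P/L_w = 56.9/32 = 1.778 kip/in.
Moment M = P × e = 56.9 × 8 = 455.2 kip·in; bending f_b = M/S = 5.334 kip/in.
f_max = √(f_v² + f_b²) = √(1.778² + 5.334²) = 5.623 kip/in.
φr_n = 0.75 × 0.6 × 80 × (0.707 × 0.4375) = 11.14 kip/in → adequate.

f_max ≈ 5.62 kip/in; adequate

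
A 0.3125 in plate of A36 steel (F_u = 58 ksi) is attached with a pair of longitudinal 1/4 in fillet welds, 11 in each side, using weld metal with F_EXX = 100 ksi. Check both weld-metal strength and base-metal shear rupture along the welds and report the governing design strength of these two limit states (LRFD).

t_e = 0.707 × 0.25 = 0.1767 in; L = 22 in.
Weld metal: φR_n = 0.75 × 0.6 × 100 × 0.1767 × 22 = 175 kip.
Base metal (shear rupture): φR_n = 0.75 × 0.6 × 58 × 0.3125 × 22 = 179.4 kip.
Governing: weld metal.

φR_n ≈ 175 kip (weld metal governs)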